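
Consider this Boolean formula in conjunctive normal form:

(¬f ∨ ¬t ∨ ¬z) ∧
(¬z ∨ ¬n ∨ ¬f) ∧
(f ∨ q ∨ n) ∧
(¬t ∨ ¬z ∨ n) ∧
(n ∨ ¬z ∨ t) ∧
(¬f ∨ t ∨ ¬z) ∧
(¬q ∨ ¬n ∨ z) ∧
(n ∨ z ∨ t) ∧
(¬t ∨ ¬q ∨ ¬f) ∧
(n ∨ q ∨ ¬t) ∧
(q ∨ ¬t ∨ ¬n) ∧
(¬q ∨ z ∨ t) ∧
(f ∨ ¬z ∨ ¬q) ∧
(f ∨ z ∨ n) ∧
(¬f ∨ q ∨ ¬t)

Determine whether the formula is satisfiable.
Yes

Yes, the formula is satisfiable.

One satisfying assignment is: n=True, z=False, q=False, t=False, f=False

Verification: With this assignment, all 15 clauses evaluate to true.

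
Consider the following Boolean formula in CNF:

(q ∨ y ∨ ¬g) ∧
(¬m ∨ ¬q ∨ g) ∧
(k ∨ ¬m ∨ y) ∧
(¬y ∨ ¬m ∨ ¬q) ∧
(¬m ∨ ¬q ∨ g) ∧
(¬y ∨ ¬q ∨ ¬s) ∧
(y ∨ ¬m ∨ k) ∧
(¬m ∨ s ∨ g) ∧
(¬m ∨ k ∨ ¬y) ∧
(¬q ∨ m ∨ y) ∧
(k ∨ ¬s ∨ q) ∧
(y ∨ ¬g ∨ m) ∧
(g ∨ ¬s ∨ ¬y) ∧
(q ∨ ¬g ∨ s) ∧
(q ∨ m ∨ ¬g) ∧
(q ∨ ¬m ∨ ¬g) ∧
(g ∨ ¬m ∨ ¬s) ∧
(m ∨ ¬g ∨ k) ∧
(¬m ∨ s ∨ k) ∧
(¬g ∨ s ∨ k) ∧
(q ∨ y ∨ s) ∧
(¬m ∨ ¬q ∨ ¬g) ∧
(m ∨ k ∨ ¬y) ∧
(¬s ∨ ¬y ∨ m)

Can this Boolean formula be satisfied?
Yes

Yes, the formula is satisfiable.

One satisfying assignment is: q=True, y=True, s=False, g=False, m=False, k=True

Verification: With this assignment, all 24 clauses evaluate to true.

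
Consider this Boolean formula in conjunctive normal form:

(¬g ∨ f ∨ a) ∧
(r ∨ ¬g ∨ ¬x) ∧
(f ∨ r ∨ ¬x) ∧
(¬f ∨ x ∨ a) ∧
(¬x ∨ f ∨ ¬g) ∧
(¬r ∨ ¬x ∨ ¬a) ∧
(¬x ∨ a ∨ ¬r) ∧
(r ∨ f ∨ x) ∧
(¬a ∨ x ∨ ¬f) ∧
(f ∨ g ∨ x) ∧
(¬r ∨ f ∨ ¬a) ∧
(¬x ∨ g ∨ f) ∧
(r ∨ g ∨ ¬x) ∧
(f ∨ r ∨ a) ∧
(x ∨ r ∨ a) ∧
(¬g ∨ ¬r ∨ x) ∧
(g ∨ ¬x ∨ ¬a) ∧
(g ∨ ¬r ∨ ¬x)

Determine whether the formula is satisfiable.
No

No, the formula is not satisfiable.

No assignment of truth values to the variables can make all 18 clauses true simultaneously.

The formula is UNSAT (unsatisfiable).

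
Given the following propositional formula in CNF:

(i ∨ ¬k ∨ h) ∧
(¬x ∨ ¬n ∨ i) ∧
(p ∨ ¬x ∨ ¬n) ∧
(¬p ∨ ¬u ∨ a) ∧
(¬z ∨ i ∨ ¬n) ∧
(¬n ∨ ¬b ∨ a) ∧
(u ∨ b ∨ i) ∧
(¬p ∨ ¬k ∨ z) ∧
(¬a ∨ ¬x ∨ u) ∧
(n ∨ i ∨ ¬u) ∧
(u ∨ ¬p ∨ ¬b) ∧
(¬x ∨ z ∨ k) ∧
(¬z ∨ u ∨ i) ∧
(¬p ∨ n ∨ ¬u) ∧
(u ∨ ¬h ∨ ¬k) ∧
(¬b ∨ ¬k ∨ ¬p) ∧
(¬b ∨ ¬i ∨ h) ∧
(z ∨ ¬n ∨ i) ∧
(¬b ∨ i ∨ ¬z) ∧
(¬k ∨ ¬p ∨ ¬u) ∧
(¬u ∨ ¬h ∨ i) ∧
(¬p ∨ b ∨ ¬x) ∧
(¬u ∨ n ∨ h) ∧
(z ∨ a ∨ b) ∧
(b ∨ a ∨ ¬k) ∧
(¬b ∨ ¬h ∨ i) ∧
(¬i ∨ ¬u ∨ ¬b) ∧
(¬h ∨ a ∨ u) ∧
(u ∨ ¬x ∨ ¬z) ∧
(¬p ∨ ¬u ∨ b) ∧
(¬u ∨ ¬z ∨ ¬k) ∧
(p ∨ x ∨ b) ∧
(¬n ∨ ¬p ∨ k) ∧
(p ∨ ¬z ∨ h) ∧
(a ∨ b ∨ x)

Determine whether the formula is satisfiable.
Yes

Yes, the formula is satisfiable.

One satisfying assignment is: a=True, b=False, i=True, h=False, x=False, u=False, k=False, n=False, p=True, z=False

Verification: With this assignment, all 35 clauses evaluate to true.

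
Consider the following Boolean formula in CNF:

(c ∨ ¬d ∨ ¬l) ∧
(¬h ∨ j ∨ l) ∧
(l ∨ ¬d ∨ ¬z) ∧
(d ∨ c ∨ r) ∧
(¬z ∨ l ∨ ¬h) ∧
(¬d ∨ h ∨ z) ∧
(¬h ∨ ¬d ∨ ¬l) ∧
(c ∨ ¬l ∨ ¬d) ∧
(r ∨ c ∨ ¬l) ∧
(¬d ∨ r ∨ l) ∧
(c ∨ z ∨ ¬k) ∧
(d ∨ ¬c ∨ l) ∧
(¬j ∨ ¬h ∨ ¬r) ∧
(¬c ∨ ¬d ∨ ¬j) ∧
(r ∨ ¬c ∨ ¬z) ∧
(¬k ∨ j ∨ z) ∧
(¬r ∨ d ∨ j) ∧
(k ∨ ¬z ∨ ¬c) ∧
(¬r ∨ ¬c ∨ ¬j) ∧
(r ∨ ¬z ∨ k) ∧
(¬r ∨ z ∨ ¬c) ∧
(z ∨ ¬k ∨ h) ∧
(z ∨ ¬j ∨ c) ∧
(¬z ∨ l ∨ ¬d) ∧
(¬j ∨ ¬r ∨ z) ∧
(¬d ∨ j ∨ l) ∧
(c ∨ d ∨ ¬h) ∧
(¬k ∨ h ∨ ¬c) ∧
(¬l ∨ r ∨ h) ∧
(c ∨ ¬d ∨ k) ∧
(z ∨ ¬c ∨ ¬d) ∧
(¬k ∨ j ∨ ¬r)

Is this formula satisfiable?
Yes

Yes, the formula is satisfiable.

One satisfying assignment is: j=False, h=True, d=False, k=False, z=False, l=True, r=False, c=True

Verification: With this assignment, all 32 clauses evaluate to true.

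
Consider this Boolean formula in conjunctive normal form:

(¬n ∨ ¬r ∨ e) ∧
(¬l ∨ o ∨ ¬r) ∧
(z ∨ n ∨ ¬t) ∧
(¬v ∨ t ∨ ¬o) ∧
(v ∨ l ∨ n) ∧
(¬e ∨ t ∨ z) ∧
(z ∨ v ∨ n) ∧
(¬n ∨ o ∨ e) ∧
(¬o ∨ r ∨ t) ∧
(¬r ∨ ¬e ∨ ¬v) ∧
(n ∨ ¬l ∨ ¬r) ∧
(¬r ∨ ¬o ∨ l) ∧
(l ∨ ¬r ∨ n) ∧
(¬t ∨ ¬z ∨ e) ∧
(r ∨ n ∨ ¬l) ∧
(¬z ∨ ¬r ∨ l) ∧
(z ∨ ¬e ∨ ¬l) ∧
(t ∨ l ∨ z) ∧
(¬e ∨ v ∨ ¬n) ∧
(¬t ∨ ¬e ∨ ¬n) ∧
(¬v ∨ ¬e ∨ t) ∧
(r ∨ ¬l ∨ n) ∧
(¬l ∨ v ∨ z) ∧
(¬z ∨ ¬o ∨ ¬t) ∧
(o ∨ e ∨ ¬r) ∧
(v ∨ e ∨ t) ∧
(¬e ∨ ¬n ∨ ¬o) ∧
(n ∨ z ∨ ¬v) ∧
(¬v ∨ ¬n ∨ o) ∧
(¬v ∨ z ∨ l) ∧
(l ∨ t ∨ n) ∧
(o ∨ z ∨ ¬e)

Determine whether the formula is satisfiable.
Yes

Yes, the formula is satisfiable.

One satisfying assignment is: r=False, l=False, t=True, v=False, n=True, e=False, z=False, o=True

Verification: With this assignment, all 32 clauses evaluate to true.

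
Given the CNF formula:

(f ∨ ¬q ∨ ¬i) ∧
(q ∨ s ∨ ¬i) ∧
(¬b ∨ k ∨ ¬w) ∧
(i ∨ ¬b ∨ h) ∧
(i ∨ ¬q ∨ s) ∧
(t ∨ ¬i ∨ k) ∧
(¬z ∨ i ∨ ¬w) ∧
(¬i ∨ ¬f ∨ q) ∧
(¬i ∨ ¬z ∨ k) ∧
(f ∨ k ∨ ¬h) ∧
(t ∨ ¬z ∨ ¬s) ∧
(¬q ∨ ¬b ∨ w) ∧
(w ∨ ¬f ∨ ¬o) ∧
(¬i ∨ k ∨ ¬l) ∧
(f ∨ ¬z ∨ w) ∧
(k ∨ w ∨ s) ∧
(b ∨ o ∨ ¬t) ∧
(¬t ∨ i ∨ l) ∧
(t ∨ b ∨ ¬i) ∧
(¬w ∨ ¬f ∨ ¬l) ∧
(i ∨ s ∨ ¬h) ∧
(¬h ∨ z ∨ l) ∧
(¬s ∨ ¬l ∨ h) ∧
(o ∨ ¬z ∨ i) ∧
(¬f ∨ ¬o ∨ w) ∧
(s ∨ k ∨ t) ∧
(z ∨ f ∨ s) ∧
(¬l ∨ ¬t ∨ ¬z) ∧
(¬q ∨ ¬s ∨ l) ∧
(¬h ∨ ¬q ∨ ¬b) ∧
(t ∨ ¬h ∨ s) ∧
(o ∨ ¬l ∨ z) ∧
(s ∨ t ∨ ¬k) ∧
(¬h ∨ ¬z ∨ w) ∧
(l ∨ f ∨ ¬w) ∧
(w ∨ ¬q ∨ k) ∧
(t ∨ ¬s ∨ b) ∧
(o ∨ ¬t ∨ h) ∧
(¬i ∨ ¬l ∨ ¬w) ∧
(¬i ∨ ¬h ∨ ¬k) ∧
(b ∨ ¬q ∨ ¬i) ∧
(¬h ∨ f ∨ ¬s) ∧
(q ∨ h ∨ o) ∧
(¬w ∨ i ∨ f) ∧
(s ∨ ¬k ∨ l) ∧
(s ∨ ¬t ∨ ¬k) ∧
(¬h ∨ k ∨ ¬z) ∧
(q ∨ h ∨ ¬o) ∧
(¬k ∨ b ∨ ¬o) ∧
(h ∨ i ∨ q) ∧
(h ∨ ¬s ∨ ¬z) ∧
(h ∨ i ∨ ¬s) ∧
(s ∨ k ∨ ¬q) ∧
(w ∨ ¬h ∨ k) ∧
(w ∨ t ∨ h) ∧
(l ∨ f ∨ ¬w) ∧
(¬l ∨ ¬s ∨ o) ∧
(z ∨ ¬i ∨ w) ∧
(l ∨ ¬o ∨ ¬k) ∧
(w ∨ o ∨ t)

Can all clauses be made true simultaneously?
No

No, the formula is not satisfiable.

No assignment of truth values to the variables can make all 60 clauses true simultaneously.

The formula is UNSAT (unsatisfiable).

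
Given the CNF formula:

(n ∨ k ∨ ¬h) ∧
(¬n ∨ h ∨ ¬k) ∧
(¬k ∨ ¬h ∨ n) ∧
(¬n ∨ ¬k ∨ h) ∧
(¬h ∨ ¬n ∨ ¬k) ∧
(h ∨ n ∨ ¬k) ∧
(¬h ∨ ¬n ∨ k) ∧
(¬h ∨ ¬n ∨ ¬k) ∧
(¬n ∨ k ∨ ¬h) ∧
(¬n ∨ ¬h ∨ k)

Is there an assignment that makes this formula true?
Yes

Yes, the formula is satisfiable.

One satisfying assignment is: k=False, n=False, h=False

Verification: With this assignment, all 10 clauses evaluate to true.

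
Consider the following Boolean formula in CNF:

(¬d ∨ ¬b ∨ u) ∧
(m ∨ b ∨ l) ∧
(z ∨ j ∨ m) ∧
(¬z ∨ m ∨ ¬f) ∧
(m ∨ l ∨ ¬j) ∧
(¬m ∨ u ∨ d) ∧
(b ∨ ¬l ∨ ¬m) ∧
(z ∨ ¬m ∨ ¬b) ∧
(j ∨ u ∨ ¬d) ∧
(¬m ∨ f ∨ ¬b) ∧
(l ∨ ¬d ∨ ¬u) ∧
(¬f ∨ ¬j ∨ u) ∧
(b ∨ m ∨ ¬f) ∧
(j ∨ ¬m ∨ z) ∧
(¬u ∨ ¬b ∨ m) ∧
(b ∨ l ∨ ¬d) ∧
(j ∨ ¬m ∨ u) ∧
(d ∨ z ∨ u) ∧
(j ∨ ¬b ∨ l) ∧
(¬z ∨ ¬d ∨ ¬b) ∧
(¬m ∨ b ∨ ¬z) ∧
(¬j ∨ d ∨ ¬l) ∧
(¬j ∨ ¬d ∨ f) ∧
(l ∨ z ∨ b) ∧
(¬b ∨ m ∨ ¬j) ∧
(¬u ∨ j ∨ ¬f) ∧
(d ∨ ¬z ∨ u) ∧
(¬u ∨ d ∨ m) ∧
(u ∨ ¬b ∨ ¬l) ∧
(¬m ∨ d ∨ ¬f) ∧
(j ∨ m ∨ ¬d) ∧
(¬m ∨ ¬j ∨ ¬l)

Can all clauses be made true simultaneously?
No

No, the formula is not satisfiable.

No assignment of truth values to the variables can make all 32 clauses true simultaneously.

The formula is UNSAT (unsatisfiable).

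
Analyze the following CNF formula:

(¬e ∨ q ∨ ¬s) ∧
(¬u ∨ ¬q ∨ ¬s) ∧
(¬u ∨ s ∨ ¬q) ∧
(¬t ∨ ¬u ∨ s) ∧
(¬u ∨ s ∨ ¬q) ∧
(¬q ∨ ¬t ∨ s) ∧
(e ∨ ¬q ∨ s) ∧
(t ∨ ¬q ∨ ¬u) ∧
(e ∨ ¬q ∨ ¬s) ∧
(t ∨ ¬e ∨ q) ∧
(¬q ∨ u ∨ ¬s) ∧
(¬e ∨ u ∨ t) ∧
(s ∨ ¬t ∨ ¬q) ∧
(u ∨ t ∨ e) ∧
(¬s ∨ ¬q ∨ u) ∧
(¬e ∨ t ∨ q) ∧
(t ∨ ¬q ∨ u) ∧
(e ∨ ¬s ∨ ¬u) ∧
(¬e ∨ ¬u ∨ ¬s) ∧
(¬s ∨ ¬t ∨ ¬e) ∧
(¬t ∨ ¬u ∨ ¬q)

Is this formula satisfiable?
Yes

Yes, the formula is satisfiable.

One satisfying assignment is: e=False, s=False, u=True, q=False, t=False

Verification: With this assignment, all 21 clauses evaluate to true.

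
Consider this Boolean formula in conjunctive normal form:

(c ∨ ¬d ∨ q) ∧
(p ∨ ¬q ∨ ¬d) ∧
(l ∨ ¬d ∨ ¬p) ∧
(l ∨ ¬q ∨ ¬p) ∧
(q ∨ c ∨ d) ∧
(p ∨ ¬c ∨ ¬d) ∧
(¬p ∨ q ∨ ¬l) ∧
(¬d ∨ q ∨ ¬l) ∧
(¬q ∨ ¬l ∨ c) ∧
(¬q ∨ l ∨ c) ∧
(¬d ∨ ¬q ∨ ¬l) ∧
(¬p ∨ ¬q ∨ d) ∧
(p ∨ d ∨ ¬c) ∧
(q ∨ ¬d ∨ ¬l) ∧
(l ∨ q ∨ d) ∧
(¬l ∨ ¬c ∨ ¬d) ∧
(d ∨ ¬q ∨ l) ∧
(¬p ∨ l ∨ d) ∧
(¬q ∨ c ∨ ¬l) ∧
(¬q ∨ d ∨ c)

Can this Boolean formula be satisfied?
No

No, the formula is not satisfiable.

No assignment of truth values to the variables can make all 20 clauses true simultaneously.

The formula is UNSAT (unsatisfiable).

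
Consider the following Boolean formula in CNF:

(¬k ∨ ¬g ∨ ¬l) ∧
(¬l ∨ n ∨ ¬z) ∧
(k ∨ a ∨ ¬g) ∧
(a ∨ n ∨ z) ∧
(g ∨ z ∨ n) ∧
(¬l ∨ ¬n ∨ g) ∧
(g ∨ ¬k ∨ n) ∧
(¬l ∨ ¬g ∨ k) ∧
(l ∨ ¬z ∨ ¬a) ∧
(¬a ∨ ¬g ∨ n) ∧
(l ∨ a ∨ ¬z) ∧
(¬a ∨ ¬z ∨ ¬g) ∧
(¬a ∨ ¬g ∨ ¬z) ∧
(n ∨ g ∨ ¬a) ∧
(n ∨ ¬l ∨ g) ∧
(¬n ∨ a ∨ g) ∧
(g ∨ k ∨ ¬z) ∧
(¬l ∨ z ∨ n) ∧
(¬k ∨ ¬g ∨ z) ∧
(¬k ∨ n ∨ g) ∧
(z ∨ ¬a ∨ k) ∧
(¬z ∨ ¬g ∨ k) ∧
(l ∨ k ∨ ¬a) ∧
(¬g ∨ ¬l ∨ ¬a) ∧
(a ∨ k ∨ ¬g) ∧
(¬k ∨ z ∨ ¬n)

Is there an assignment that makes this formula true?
No

No, the formula is not satisfiable.

No assignment of truth values to the variables can make all 26 clauses true simultaneously.

The formula is UNSAT (unsatisfiable).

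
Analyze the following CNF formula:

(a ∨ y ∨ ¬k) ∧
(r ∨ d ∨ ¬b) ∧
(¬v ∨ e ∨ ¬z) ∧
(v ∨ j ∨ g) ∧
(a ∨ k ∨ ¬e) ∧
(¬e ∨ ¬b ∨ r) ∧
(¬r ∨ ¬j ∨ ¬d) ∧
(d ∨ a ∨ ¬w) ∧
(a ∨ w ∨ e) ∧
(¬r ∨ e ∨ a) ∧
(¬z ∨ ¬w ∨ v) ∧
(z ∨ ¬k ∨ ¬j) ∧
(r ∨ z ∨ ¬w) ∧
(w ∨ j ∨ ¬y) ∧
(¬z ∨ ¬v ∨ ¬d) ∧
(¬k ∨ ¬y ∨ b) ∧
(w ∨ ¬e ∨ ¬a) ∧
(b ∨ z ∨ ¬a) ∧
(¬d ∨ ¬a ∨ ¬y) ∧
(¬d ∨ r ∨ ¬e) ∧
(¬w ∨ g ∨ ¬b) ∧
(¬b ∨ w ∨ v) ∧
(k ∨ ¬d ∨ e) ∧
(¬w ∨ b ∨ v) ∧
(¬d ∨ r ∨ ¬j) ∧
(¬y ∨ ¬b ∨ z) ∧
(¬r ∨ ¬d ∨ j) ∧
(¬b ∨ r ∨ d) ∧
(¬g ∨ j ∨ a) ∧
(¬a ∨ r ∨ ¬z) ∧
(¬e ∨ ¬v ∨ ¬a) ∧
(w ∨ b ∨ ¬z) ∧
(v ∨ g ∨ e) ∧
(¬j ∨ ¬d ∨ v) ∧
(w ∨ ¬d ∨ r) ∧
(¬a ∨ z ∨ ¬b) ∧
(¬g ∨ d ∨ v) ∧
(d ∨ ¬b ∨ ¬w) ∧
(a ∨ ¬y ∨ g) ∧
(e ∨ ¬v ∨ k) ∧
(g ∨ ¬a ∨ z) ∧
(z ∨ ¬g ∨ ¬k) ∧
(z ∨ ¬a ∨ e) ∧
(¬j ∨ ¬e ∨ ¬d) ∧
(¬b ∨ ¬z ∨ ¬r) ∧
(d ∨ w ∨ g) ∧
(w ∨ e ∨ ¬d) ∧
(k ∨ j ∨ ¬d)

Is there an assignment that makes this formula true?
No

No, the formula is not satisfiable.

No assignment of truth values to the variables can make all 48 clauses true simultaneously.

The formula is UNSAT (unsatisfiable).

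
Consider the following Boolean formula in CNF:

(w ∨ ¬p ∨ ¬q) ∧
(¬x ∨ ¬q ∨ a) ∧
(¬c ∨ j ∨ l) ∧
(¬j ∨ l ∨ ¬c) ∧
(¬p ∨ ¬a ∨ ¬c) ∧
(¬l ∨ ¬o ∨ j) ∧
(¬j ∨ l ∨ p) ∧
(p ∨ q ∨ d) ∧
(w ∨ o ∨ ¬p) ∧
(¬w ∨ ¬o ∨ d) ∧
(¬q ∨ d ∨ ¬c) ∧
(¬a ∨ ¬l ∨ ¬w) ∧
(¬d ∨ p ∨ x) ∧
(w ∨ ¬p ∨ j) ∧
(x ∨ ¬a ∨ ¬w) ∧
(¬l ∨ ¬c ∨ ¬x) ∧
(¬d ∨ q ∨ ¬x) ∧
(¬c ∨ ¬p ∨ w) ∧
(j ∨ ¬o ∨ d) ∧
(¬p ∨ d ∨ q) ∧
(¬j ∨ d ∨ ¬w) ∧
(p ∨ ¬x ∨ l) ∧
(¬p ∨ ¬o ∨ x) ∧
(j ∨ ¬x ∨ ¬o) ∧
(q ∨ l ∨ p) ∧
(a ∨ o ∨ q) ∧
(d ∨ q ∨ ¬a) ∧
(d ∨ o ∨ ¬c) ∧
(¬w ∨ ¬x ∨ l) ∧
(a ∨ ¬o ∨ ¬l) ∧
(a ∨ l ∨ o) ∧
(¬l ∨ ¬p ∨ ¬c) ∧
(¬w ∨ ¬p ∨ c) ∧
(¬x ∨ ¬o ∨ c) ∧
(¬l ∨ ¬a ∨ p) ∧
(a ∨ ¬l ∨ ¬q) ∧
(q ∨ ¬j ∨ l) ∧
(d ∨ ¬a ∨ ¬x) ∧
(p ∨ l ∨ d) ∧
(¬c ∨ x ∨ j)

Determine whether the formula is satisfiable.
No

No, the formula is not satisfiable.

No assignment of truth values to the variables can make all 40 clauses true simultaneously.

The formula is UNSAT (unsatisfiable).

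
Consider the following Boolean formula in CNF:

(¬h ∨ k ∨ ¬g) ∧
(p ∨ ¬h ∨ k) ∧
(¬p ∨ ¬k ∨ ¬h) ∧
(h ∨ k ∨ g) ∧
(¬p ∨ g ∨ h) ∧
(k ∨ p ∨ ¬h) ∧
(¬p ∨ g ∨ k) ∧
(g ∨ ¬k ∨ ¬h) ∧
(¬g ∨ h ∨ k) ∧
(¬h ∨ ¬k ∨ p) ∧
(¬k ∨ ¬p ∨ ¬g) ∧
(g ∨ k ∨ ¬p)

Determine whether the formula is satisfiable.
Yes

Yes, the formula is satisfiable.

One satisfying assignment is: k=True, g=False, p=False, h=False

Verification: With this assignment, all 12 clauses evaluate to true.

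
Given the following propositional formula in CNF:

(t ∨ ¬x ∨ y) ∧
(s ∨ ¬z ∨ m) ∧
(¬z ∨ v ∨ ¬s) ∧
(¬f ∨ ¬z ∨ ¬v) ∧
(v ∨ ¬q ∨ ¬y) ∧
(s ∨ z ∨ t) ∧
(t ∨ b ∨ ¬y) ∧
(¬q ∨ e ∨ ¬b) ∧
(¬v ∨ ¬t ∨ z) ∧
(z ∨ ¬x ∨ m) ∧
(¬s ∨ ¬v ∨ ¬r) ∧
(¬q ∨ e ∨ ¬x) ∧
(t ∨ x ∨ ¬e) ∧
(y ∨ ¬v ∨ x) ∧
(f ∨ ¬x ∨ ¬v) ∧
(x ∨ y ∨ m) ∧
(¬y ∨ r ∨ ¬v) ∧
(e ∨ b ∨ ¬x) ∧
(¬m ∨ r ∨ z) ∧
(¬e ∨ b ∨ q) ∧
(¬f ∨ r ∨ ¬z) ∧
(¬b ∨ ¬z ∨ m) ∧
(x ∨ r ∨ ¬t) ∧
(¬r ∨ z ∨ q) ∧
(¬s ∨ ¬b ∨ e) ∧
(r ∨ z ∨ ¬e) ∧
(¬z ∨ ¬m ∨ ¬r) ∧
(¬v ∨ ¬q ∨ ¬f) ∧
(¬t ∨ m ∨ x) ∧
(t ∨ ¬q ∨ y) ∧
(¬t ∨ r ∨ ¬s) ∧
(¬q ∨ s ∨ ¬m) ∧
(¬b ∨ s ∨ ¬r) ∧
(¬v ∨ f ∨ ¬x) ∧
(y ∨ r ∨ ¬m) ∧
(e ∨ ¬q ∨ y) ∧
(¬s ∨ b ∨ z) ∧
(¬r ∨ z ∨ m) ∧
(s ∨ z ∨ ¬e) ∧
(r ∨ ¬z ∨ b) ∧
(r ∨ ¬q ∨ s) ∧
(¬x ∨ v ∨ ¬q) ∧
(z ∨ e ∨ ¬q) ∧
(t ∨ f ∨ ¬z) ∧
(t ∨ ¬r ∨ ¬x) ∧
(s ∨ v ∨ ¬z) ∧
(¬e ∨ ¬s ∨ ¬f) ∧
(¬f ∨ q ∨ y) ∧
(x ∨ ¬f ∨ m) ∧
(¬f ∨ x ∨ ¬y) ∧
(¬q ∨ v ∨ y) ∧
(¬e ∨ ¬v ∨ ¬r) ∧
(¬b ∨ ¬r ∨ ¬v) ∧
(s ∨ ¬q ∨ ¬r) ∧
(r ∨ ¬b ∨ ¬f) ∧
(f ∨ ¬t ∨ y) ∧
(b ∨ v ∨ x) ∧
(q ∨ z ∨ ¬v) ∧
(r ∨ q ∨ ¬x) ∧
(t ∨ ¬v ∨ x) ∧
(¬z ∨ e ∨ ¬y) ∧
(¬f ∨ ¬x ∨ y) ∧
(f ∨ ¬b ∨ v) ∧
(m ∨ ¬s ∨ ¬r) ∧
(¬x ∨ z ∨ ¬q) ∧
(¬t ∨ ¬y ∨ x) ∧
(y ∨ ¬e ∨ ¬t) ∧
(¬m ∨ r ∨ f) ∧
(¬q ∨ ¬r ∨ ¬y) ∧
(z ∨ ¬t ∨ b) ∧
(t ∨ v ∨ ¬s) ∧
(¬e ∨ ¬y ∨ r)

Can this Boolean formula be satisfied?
No

No, the formula is not satisfiable.

No assignment of truth values to the variables can make all 72 clauses true simultaneously.

The formula is UNSAT (unsatisfiable).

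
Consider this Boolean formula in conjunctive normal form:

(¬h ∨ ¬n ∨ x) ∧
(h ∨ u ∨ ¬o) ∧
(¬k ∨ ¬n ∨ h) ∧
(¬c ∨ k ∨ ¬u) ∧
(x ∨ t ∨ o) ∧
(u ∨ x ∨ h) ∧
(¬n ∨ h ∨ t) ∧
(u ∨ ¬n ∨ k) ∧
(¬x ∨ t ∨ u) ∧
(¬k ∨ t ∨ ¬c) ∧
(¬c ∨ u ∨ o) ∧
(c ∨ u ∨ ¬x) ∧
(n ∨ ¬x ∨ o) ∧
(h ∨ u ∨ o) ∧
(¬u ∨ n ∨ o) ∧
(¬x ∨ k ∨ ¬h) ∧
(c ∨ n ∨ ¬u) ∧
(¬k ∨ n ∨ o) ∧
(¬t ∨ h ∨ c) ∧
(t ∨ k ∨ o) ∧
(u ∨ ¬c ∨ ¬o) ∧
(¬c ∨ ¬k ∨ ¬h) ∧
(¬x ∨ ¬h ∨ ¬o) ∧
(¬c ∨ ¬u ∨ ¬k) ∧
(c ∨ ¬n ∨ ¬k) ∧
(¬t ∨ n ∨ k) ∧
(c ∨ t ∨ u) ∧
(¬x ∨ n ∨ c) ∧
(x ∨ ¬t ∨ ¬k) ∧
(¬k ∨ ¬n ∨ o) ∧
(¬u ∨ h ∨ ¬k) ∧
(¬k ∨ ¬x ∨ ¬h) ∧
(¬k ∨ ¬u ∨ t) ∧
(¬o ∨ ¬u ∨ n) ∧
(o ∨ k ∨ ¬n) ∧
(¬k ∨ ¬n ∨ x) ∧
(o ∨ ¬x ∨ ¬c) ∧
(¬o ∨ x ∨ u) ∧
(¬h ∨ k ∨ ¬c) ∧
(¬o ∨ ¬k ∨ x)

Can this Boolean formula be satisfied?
No

No, the formula is not satisfiable.

No assignment of truth values to the variables can make all 40 clauses true simultaneously.

The formula is UNSAT (unsatisfiable).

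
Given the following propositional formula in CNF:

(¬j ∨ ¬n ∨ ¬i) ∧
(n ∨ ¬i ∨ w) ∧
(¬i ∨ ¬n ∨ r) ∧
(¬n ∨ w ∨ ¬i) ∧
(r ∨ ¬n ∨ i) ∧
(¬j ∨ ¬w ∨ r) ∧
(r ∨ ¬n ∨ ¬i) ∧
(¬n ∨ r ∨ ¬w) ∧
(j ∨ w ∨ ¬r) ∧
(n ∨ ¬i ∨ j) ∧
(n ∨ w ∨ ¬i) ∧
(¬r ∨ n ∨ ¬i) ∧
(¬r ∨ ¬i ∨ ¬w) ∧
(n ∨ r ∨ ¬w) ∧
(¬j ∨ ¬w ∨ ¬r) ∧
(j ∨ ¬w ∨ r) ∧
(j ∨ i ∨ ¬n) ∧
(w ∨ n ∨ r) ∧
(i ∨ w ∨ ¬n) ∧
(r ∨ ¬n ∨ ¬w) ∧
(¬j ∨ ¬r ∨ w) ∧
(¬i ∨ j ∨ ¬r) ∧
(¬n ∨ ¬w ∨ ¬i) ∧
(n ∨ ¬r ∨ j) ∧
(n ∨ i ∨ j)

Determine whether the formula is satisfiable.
No

No, the formula is not satisfiable.

No assignment of truth values to the variables can make all 25 clauses true simultaneously.

The formula is UNSAT (unsatisfiable).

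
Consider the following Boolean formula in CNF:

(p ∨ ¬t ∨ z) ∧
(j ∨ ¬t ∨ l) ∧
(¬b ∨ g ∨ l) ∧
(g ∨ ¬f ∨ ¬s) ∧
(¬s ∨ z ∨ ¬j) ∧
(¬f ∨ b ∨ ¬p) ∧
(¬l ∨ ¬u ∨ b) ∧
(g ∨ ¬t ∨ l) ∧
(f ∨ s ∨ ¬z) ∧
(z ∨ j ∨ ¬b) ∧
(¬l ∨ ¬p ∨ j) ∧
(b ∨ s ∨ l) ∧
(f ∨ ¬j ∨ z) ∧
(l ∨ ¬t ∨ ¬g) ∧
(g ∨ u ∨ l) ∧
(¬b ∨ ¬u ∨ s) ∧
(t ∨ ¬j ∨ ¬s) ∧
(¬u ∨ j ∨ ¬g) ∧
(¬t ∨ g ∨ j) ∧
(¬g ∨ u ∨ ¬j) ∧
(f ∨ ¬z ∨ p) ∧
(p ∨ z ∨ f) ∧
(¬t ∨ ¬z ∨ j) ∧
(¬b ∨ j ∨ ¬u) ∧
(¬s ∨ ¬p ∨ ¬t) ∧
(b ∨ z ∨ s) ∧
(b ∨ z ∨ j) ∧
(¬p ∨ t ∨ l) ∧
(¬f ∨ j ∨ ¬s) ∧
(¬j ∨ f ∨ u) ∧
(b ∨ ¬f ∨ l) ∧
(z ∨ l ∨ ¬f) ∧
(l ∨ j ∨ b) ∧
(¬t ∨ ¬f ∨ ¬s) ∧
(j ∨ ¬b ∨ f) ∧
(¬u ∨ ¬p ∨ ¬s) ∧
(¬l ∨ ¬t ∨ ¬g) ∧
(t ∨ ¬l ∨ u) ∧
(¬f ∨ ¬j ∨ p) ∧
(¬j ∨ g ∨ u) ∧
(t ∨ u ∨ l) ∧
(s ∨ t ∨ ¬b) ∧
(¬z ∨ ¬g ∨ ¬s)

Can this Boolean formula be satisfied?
No

No, the formula is not satisfiable.

No assignment of truth values to the variables can make all 43 clauses true simultaneously.

The formula is UNSAT (unsatisfiable).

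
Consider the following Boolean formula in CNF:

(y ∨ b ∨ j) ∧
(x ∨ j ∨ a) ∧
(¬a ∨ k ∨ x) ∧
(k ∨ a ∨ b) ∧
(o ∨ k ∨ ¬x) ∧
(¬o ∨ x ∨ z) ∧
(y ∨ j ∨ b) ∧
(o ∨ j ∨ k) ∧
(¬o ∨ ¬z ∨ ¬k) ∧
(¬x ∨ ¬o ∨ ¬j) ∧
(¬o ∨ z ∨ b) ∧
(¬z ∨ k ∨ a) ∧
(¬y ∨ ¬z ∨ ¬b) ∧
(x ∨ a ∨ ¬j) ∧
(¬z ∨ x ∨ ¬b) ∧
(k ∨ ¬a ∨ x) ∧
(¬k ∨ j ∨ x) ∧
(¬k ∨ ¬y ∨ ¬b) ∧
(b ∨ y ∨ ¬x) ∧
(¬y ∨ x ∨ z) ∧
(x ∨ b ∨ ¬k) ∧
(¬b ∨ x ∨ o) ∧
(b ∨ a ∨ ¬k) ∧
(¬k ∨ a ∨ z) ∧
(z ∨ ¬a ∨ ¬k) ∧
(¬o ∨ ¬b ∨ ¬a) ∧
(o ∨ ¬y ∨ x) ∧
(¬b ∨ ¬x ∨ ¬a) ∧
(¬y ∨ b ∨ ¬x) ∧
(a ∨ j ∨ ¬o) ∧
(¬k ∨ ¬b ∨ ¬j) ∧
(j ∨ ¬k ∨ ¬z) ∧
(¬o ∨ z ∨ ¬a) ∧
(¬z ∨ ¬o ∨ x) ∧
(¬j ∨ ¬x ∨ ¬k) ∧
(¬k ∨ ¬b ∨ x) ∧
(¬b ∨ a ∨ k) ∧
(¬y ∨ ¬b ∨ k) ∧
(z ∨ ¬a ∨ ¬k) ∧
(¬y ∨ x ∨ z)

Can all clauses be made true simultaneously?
No

No, the formula is not satisfiable.

No assignment of truth values to the variables can make all 40 clauses true simultaneously.

The formula is UNSAT (unsatisfiable).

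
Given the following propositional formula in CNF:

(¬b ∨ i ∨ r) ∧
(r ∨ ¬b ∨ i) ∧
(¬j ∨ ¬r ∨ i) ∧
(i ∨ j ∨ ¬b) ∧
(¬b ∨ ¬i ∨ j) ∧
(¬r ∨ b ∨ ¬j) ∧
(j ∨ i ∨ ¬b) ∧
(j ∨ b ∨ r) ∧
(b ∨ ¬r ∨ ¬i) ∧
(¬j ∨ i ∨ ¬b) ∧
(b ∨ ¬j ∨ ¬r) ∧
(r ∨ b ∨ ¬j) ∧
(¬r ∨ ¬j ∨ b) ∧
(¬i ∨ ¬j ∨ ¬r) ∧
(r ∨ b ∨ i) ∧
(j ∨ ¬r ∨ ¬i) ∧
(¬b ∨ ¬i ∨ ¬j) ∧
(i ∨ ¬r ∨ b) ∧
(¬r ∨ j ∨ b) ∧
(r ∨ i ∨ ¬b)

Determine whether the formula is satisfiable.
No

No, the formula is not satisfiable.

No assignment of truth values to the variables can make all 20 clauses true simultaneously.

The formula is UNSAT (unsatisfiable).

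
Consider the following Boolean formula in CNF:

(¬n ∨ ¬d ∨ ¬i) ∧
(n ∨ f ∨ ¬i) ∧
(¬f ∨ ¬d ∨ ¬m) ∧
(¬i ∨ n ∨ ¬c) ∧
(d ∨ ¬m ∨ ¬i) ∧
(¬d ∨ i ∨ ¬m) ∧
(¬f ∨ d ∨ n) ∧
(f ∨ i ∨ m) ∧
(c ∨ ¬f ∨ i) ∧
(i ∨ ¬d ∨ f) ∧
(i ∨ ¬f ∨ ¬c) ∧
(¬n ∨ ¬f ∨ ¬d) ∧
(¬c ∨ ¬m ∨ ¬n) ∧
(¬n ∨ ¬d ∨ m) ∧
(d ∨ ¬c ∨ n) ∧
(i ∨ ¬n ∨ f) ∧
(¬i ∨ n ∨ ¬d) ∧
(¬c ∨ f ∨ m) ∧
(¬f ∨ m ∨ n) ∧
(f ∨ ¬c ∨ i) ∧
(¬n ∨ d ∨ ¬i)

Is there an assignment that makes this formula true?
Yes

Yes, the formula is satisfiable.

One satisfying assignment is: c=False, n=False, m=True, f=False, i=False, d=False

Verification: With this assignment, all 21 clauses evaluate to true.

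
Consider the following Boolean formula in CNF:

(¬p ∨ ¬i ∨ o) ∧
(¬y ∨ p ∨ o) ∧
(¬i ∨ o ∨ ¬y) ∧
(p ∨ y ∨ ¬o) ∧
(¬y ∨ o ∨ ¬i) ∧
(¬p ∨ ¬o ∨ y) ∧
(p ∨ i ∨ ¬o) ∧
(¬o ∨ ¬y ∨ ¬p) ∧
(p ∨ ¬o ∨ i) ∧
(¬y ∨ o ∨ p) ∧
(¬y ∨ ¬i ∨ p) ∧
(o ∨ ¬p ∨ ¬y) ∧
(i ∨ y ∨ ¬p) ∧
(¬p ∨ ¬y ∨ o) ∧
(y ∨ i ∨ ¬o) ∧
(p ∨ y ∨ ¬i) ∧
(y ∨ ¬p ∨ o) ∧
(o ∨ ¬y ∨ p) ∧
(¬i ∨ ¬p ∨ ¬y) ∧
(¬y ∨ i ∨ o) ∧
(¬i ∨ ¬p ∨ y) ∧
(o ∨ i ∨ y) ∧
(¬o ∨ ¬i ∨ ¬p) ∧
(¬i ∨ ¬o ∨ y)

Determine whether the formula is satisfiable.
No

No, the formula is not satisfiable.

No assignment of truth values to the variables can make all 24 clauses true simultaneously.

The formula is UNSAT (unsatisfiable).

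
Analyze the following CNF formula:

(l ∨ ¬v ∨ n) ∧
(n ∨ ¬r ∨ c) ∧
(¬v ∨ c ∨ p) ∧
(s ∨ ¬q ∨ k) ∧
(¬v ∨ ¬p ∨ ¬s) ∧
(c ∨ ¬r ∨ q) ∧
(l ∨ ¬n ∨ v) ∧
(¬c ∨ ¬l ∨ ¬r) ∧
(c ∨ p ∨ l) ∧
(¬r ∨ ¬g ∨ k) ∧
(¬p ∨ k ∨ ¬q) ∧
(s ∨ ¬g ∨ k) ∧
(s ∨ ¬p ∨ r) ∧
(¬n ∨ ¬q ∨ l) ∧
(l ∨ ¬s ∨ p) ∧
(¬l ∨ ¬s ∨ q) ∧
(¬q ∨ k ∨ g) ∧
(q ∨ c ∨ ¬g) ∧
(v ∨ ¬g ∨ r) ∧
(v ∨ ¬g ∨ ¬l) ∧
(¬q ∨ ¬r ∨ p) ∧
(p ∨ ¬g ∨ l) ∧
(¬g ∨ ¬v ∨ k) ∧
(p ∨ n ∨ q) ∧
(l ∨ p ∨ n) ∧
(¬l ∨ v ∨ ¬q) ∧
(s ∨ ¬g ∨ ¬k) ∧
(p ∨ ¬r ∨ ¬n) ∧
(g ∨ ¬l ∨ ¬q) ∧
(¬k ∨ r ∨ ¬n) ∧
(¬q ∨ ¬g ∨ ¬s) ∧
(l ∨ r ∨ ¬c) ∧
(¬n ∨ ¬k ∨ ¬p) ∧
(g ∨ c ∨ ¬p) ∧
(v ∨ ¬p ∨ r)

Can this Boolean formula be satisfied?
Yes

Yes, the formula is satisfiable.

One satisfying assignment is: l=True, g=False, k=False, p=False, r=False, s=False, n=True, q=False, v=False, c=False

Verification: With this assignment, all 35 clauses evaluate to true.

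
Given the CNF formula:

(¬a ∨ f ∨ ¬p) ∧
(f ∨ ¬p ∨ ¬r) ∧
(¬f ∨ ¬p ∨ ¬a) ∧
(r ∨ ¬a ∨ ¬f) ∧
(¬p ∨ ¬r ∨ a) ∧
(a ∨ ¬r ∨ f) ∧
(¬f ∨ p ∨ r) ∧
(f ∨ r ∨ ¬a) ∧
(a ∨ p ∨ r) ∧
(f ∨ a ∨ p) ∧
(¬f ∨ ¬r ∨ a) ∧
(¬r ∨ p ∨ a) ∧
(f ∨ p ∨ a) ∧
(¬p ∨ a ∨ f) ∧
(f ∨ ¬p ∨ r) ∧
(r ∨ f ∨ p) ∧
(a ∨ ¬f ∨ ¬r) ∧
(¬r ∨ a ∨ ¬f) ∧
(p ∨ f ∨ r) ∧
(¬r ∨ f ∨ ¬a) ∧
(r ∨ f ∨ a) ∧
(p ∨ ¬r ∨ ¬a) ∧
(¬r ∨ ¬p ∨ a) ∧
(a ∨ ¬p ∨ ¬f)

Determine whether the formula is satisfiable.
No

No, the formula is not satisfiable.

No assignment of truth values to the variables can make all 24 clauses true simultaneously.

The formula is UNSAT (unsatisfiable).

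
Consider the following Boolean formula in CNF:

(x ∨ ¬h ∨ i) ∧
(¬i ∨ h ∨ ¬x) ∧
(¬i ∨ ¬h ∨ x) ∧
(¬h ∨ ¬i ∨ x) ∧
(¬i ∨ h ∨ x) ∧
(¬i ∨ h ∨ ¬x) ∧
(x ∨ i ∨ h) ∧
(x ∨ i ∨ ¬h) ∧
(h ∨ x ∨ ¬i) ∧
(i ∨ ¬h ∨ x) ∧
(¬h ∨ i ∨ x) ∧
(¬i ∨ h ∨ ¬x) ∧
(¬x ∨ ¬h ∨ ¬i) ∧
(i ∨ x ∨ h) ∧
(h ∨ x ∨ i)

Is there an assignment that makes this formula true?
Yes

Yes, the formula is satisfiable.

One satisfying assignment is: i=False, x=True, h=False

Verification: With this assignment, all 15 clauses evaluate to true.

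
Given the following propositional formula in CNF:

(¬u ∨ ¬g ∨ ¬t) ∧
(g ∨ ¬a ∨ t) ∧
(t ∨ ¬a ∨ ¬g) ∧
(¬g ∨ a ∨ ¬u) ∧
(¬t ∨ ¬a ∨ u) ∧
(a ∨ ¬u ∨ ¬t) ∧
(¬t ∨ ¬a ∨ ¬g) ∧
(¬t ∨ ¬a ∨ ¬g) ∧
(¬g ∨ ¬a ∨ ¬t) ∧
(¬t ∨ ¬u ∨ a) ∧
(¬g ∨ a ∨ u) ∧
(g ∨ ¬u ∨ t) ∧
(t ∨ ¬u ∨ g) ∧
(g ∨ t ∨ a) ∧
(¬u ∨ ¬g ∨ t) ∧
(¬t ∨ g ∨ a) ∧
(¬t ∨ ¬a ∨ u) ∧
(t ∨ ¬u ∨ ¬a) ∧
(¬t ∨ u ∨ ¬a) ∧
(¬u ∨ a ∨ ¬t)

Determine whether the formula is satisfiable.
Yes

Yes, the formula is satisfiable.

One satisfying assignment is: t=True, u=True, g=False, a=True

Verification: With this assignment, all 20 clauses evaluate to true.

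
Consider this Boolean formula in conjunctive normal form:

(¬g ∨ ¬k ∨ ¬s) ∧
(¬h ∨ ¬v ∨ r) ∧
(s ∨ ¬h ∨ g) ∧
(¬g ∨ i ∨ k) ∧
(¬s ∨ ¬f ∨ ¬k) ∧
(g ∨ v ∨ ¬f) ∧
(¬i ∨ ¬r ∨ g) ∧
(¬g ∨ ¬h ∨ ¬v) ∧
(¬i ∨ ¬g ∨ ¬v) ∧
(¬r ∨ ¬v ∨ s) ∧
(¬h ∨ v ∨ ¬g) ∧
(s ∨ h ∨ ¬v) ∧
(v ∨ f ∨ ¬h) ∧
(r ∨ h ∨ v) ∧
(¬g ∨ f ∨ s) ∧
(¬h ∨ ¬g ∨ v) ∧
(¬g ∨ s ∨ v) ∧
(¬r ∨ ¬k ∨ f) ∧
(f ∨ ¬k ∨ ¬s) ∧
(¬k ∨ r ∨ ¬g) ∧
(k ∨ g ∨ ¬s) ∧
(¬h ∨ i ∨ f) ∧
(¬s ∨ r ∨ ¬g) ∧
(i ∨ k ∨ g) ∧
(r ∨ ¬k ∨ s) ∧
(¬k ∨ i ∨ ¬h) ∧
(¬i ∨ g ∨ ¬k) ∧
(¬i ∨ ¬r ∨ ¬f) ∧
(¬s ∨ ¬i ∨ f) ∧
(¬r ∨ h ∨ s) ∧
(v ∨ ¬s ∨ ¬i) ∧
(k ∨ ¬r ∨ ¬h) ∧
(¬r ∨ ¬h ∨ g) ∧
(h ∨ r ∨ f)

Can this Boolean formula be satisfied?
No

No, the formula is not satisfiable.

No assignment of truth values to the variables can make all 34 clauses true simultaneously.

The formula is UNSAT (unsatisfiable).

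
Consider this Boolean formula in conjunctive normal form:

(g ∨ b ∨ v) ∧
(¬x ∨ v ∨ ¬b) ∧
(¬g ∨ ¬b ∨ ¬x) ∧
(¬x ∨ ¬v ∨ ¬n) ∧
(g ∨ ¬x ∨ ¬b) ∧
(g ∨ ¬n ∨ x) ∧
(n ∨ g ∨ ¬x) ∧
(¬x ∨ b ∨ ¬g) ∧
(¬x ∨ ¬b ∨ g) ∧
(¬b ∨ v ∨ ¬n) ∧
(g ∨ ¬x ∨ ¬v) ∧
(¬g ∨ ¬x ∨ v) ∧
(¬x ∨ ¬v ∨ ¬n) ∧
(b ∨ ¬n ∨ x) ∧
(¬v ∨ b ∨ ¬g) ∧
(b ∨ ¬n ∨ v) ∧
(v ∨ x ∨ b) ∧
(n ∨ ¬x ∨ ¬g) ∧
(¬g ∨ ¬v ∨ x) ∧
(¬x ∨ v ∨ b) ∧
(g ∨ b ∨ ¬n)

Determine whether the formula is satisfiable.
Yes

Yes, the formula is satisfiable.

One satisfying assignment is: g=False, v=False, x=False, b=True, n=False

Verification: With this assignment, all 21 clauses evaluate to true.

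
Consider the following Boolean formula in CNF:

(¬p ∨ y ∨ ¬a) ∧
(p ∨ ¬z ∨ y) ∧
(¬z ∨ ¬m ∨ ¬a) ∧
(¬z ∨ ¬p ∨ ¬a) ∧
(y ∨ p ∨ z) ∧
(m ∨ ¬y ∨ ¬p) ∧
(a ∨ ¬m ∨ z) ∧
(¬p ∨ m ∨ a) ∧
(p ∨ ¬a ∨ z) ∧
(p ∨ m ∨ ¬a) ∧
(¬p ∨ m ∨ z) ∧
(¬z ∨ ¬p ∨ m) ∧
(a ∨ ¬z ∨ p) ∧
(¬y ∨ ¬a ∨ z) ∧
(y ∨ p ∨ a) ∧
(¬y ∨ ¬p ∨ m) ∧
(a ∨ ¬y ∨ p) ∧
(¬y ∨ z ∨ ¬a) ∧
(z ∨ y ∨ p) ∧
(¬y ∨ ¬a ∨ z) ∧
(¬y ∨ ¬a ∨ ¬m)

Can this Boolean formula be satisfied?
Yes

Yes, the formula is satisfiable.

One satisfying assignment is: z=True, y=False, p=True, m=True, a=False

Verification: With this assignment, all 21 clauses evaluate to true.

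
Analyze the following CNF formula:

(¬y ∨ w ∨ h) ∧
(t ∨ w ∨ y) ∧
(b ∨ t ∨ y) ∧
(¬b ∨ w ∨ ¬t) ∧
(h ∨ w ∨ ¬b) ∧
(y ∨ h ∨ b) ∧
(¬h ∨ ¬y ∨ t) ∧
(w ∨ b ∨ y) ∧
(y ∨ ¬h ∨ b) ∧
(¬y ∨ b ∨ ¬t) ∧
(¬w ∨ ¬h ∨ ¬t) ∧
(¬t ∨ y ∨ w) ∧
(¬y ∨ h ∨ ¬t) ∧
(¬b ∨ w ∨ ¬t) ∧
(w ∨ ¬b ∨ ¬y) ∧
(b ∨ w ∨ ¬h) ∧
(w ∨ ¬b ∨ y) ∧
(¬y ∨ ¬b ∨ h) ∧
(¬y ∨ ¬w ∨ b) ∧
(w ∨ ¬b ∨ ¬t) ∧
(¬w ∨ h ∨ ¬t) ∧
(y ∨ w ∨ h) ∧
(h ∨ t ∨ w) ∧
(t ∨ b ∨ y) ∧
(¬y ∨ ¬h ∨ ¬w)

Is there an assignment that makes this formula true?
Yes

Yes, the formula is satisfiable.

One satisfying assignment is: w=True, y=False, t=False, h=False, b=True

Verification: With this assignment, all 25 clauses evaluate to true.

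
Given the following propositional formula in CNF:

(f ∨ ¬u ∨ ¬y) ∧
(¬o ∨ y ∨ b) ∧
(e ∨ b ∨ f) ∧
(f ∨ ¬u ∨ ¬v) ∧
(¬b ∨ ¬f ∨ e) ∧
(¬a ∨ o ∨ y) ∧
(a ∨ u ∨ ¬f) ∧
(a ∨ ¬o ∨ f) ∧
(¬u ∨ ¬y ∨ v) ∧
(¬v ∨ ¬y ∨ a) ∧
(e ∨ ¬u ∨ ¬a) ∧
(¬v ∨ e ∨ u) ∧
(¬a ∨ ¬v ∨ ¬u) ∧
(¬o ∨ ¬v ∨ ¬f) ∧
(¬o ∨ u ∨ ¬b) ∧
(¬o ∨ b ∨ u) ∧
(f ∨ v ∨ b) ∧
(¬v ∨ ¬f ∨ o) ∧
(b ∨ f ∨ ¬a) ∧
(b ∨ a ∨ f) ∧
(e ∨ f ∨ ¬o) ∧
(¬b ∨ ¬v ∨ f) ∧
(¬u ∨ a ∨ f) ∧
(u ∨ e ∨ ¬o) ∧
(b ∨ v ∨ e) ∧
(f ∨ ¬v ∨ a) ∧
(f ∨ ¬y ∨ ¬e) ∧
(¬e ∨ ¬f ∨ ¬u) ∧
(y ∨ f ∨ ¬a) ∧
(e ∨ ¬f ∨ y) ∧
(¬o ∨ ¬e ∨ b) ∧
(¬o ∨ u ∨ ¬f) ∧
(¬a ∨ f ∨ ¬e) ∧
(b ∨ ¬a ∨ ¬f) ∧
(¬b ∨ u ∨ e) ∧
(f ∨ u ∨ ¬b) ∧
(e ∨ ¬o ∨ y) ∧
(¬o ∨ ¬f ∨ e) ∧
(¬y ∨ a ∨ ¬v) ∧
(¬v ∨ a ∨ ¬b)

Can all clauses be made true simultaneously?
Yes

Yes, the formula is satisfiable.

One satisfying assignment is: v=False, b=True, f=True, a=True, o=False, u=False, e=True, y=True

Verification: With this assignment, all 40 clauses evaluate to true.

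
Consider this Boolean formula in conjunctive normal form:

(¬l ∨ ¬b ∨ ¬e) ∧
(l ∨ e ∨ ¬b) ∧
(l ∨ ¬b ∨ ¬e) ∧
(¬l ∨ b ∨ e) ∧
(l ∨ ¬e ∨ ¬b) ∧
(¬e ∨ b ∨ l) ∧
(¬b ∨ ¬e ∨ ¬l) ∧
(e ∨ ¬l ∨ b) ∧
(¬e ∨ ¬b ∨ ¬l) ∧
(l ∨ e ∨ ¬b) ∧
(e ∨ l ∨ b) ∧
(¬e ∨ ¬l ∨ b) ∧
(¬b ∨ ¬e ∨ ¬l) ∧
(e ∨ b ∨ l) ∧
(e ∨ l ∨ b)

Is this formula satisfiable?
Yes

Yes, the formula is satisfiable.

One satisfying assignment is: b=True, l=True, e=False

Verification: With this assignment, all 15 clauses evaluate to true.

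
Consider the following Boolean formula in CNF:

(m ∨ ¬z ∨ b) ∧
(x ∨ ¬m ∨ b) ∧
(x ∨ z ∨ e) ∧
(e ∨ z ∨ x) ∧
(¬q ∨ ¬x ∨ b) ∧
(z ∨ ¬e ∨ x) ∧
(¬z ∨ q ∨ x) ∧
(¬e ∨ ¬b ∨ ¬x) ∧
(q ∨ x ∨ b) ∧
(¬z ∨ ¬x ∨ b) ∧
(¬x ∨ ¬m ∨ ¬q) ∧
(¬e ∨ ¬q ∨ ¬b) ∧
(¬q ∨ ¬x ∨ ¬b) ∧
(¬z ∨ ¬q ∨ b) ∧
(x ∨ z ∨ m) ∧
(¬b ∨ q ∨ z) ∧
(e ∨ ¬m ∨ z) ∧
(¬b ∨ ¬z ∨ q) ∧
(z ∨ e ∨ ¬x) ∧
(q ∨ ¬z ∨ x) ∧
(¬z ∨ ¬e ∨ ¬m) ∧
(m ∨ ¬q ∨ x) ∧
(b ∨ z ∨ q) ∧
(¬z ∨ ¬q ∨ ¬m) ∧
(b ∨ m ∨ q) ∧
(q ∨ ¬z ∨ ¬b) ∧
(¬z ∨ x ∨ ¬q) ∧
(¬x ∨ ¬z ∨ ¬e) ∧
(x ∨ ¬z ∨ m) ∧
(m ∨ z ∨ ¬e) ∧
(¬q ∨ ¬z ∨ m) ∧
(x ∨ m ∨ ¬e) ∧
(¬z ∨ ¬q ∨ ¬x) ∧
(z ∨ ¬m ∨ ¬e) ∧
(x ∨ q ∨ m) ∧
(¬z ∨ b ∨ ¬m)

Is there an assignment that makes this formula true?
No

No, the formula is not satisfiable.

No assignment of truth values to the variables can make all 36 clauses true simultaneously.

The formula is UNSAT (unsatisfiable).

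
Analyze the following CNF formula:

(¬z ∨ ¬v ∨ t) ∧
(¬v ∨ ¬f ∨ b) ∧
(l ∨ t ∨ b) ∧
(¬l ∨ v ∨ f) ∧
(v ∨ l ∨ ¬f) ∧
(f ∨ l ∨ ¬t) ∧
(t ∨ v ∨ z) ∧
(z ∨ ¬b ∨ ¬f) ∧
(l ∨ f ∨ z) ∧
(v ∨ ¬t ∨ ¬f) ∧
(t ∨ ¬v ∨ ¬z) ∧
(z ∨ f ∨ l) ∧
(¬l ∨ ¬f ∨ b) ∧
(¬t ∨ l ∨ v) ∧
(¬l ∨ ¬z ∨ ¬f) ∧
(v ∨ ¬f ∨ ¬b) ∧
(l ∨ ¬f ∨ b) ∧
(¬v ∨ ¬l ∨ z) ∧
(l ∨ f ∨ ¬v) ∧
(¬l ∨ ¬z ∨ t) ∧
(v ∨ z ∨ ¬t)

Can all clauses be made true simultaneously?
Yes

Yes, the formula is satisfiable.

One satisfying assignment is: v=True, t=True, f=False, z=True, l=True, b=False

Verification: With this assignment, all 21 clauses evaluate to true.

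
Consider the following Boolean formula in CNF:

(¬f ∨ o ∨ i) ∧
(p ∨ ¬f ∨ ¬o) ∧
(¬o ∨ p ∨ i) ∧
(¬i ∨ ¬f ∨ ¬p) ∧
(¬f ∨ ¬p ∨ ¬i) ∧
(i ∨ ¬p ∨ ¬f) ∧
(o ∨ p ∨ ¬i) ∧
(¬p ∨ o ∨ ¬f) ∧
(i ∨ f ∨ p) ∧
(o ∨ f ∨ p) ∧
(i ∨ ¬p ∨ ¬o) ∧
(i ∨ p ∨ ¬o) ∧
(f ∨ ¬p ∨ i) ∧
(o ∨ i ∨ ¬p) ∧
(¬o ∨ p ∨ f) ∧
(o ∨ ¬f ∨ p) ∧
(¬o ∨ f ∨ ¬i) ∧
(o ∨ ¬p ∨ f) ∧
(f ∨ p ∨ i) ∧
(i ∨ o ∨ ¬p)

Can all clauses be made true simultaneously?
No

No, the formula is not satisfiable.

No assignment of truth values to the variables can make all 20 clauses true simultaneously.

The formula is UNSAT (unsatisfiable).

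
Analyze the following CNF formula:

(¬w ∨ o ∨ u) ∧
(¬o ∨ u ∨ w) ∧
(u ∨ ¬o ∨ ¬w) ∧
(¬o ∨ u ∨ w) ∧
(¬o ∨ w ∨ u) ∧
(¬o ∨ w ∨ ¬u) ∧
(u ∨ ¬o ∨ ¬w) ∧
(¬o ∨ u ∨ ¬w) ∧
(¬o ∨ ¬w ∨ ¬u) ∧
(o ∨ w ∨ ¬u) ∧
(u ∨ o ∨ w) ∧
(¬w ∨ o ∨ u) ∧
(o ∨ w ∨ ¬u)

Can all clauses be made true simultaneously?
Yes

Yes, the formula is satisfiable.

One satisfying assignment is: o=False, u=True, w=True

Verification: With this assignment, all 13 clauses evaluate to true.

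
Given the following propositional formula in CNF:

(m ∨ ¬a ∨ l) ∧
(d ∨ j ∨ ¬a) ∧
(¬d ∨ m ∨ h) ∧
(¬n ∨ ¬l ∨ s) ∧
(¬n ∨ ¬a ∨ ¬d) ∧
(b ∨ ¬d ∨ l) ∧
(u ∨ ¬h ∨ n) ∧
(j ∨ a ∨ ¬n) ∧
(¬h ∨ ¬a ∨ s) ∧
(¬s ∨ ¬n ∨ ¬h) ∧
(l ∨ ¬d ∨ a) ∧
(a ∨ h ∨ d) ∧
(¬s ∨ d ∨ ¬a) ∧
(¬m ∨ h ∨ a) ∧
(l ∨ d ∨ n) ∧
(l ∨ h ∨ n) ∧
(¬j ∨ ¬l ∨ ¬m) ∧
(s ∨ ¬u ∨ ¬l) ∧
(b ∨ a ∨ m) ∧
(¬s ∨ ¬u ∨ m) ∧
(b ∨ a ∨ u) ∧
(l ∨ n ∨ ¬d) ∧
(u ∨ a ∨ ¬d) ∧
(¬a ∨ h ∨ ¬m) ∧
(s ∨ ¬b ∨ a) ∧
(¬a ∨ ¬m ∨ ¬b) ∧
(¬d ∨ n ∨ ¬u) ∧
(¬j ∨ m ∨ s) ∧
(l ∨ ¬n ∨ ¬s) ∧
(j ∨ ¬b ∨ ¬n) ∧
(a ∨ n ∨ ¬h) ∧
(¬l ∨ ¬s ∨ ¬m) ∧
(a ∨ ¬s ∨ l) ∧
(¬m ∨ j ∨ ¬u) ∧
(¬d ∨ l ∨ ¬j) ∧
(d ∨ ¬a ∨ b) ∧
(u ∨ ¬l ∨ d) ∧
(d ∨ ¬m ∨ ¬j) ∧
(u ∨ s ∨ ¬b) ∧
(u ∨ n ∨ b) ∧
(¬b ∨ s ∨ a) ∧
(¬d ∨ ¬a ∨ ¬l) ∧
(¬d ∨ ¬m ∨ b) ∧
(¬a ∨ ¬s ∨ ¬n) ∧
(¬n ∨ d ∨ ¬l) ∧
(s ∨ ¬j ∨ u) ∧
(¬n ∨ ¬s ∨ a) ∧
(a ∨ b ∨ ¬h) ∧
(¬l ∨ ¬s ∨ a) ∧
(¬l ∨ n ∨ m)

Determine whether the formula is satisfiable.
No

No, the formula is not satisfiable.

No assignment of truth values to the variables can make all 50 clauses true simultaneously.

The formula is UNSAT (unsatisfiable).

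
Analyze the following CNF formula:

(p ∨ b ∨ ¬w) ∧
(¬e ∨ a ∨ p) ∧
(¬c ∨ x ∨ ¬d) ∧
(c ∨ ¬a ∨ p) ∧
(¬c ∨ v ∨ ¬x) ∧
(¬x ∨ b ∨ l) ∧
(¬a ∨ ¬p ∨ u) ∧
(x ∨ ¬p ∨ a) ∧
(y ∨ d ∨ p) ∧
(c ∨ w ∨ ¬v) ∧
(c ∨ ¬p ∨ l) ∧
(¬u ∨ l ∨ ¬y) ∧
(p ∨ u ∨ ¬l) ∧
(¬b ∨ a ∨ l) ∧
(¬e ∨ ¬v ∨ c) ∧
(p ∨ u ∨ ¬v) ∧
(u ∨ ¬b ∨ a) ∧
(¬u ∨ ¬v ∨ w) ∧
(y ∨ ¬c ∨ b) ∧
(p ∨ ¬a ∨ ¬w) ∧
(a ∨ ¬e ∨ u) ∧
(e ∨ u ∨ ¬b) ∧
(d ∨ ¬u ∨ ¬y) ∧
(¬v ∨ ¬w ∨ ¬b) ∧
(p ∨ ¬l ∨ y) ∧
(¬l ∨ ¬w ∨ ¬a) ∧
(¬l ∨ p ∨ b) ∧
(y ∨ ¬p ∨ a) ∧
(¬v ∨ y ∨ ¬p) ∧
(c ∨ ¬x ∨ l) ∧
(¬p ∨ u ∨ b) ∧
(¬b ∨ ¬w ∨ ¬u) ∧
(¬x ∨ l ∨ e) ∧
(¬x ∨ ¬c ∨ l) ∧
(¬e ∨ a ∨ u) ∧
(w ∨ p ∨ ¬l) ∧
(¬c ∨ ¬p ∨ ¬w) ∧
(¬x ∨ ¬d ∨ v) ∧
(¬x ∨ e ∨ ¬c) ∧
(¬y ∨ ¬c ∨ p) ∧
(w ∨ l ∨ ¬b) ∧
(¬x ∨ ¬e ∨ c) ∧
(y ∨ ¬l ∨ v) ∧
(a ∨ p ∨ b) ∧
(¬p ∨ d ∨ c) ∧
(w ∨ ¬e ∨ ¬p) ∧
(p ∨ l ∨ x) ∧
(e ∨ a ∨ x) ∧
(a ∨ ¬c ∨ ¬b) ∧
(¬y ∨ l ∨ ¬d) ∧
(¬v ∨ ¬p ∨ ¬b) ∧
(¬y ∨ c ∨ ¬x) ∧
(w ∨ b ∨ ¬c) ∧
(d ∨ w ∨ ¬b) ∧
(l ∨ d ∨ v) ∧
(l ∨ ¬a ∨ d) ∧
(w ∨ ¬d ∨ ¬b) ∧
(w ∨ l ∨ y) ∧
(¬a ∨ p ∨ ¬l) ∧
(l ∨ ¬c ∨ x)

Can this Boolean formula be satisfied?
Yes

Yes, the formula is satisfiable.

One satisfying assignment is: p=True, y=True, v=False, x=False, a=True, l=True, e=False, b=False, u=True, c=False, d=True, w=False

Verification: With this assignment, all 60 clauses evaluate to true.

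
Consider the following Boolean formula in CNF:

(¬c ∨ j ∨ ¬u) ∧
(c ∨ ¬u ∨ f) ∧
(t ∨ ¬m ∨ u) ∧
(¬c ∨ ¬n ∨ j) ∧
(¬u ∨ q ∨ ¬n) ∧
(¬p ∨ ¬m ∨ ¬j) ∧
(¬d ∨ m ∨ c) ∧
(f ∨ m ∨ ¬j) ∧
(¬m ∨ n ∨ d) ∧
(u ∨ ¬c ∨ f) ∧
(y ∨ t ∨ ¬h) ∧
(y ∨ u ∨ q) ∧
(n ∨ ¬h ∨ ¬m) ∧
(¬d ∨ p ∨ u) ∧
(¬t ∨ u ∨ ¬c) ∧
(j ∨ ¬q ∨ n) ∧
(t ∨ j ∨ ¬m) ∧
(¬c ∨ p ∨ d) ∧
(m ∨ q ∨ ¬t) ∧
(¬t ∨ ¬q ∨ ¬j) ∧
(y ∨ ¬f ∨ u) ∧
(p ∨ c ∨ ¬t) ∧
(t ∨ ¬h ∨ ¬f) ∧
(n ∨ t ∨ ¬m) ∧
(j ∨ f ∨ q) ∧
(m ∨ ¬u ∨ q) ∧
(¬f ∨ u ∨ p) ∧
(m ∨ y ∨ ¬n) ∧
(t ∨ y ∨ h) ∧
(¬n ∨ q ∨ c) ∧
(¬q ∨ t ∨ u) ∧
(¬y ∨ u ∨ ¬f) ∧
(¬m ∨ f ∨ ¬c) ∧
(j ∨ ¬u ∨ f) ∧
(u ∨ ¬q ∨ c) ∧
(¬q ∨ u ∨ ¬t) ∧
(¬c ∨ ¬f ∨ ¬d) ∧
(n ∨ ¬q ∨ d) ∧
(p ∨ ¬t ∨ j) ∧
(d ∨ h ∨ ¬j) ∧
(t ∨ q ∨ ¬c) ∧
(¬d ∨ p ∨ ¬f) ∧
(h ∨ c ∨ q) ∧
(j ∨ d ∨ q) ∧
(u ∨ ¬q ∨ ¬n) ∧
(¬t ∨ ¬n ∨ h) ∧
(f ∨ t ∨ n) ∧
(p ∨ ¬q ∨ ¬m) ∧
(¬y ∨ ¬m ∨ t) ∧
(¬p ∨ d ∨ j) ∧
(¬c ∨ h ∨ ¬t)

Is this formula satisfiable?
Yes

Yes, the formula is satisfiable.

One satisfying assignment is: d=False, t=False, f=True, h=False, q=True, u=True, y=True, c=False, p=False, m=False, n=True, j=False

Verification: With this assignment, all 51 clauses evaluate to true.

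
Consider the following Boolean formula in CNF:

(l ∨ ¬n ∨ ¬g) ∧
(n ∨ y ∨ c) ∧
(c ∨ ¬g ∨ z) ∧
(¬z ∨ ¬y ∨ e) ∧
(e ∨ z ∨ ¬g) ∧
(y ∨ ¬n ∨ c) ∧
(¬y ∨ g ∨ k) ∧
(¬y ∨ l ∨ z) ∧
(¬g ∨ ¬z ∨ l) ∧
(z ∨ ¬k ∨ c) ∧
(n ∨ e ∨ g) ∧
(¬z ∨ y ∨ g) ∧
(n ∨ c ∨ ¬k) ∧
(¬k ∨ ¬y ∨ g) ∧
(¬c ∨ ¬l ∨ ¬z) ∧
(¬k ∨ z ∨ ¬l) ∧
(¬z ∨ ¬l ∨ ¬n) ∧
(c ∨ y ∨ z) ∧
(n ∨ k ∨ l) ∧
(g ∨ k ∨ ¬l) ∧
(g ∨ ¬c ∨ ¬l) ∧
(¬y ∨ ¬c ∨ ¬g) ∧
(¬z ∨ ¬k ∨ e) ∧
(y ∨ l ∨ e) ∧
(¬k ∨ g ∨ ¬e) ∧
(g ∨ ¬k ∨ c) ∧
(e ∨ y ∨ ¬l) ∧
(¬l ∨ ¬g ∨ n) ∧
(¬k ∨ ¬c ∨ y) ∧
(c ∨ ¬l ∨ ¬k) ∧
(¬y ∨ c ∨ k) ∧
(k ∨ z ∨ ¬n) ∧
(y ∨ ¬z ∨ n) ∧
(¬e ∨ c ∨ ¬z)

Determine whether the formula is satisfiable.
No

No, the formula is not satisfiable.

No assignment of truth values to the variables can make all 34 clauses true simultaneously.

The formula is UNSAT (unsatisfiable).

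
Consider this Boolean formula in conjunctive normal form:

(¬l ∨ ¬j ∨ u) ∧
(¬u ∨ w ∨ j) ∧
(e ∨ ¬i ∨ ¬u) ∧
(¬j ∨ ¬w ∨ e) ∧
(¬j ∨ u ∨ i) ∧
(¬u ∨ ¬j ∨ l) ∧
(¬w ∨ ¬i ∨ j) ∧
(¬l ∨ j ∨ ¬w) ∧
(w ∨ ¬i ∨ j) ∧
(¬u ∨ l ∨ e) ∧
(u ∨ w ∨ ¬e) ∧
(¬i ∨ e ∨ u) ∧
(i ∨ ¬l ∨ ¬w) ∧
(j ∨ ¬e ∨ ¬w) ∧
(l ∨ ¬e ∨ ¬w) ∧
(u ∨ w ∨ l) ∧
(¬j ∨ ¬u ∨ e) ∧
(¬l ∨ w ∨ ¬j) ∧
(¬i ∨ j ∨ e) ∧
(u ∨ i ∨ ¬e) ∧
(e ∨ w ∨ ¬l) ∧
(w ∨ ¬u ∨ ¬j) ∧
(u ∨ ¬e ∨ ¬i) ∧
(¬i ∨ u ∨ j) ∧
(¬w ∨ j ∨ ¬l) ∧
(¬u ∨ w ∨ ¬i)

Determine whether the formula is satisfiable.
Yes

Yes, the formula is satisfiable.

One satisfying assignment is: i=False, w=True, j=False, u=False, e=False, l=False

Verification: With this assignment, all 26 clauses evaluate to true.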